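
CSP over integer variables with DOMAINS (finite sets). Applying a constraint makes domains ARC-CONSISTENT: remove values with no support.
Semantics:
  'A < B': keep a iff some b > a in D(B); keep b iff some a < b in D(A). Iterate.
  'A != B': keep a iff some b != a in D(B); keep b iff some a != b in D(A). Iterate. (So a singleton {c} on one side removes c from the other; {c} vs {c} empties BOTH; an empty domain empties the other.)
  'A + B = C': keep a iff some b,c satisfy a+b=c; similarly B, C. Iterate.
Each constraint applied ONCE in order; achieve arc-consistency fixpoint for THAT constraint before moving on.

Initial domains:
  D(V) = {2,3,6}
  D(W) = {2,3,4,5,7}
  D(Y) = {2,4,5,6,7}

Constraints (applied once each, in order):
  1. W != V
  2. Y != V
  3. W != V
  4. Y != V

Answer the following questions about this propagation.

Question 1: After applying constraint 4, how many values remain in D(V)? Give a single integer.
Constraint 1 (W != V) on D(W)={2,3,4,5,7} D(V)={2,3,6}: no change
Constraint 2 (Y != V) on D(Y)={2,4,5,6,7} D(V)={2,3,6}: no change
Constraint 3 (W != V) on D(W)={2,3,4,5,7} D(V)={2,3,6}: no change
Constraint 4 (Y != V) on D(Y)={2,4,5,6,7} D(V)={2,3,6}: no change
So after constraint 4: D(V)={2,3,6}, size = 3

Answer: 3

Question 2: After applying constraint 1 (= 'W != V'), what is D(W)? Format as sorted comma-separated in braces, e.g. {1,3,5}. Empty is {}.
Constraint 1 (W != V) on D(W)={2,3,4,5,7} D(V)={2,3,6}: no change
So after constraint 1: D(W) = {2,3,4,5,7}

Answer: {2,3,4,5,7}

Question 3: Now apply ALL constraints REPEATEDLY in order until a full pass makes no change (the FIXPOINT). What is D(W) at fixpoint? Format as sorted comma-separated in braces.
pass 0 (initial): D(W)={2,3,4,5,7}
pass 1: no change
Fixpoint after 1 passes: D(W) = {2,3,4,5,7}

Answer: {2,3,4,5,7}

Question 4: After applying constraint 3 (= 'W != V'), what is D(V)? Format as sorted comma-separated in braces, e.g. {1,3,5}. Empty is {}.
Answer: {2,3,6}

Derivation:
Constraint 1 (W != V) on D(W)={2,3,4,5,7} D(V)={2,3,6}: no change
Constraint 2 (Y != V) on D(Y)={2,4,5,6,7} D(V)={2,3,6}: no change
Constraint 3 (W != V) on D(W)={2,3,4,5,7} D(V)={2,3,6}: no change
So after constraint 3: D(V) = {2,3,6}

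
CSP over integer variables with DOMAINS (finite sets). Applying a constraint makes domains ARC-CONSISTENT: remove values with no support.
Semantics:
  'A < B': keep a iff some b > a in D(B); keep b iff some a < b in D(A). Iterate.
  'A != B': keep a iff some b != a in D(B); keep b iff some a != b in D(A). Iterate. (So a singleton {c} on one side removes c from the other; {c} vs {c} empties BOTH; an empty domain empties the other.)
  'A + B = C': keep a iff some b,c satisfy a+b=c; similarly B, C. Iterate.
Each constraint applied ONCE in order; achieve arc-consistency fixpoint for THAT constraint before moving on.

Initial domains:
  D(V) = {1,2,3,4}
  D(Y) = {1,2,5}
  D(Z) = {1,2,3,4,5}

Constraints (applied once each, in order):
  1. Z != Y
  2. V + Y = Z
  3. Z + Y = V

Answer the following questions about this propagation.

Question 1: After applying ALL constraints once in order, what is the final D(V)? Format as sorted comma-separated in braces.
Constraint 1 (Z != Y) on D(Z)={1,2,3,4,5} D(Y)={1,2,5}: no change
Constraint 2 (V + Y = Z) on D(V)={1,2,3,4} D(Y)={1,2,5} D(Z)={1,2,3,4,5}: Y {1,2,5}->{1,2}; Z {1,2,3,4,5}->{2,3,4,5}
Constraint 3 (Z + Y = V) on D(Z)={2,3,4,5} D(Y)={1,2} D(V)={1,2,3,4}: Z {2,3,4,5}->{2,3}; V {1,2,3,4}->{3,4}
So after all 3 constraints: D(V) = {3,4}

Answer: {3,4}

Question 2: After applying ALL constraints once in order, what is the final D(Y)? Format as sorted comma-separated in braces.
Answer: {1,2}

Derivation:
Constraint 1 (Z != Y) on D(Z)={1,2,3,4,5} D(Y)={1,2,5}: no change
Constraint 2 (V + Y = Z) on D(V)={1,2,3,4} D(Y)={1,2,5} D(Z)={1,2,3,4,5}: Y {1,2,5}->{1,2}; Z {1,2,3,4,5}->{2,3,4,5}
Constraint 3 (Z + Y = V) on D(Z)={2,3,4,5} D(Y)={1,2} D(V)={1,2,3,4}: Z {2,3,4,5}->{2,3}; V {1,2,3,4}->{3,4}
So after all 3 constraints: D(Y) = {1,2}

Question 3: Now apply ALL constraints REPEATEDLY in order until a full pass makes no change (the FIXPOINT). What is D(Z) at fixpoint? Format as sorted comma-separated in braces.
Answer: {}

Derivation:
pass 0 (initial): D(Z)={1,2,3,4,5}
pass 1: V {1,2,3,4}->{3,4}; Y {1,2,5}->{1,2}; Z {1,2,3,4,5}->{2,3}
pass 2: V {3,4}->{}; Y {1,2}->{}; Z {2,3}->{}
pass 3: no change
Fixpoint after 3 passes: D(Z) = {}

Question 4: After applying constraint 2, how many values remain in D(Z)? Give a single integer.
Answer: 4

Derivation:
Constraint 1 (Z != Y) on D(Z)={1,2,3,4,5} D(Y)={1,2,5}: no change
Constraint 2 (V + Y = Z) on D(V)={1,2,3,4} D(Y)={1,2,5} D(Z)={1,2,3,4,5}: Y {1,2,5}->{1,2}; Z {1,2,3,4,5}->{2,3,4,5}
So after constraint 2: D(Z)={2,3,4,5}, size = 4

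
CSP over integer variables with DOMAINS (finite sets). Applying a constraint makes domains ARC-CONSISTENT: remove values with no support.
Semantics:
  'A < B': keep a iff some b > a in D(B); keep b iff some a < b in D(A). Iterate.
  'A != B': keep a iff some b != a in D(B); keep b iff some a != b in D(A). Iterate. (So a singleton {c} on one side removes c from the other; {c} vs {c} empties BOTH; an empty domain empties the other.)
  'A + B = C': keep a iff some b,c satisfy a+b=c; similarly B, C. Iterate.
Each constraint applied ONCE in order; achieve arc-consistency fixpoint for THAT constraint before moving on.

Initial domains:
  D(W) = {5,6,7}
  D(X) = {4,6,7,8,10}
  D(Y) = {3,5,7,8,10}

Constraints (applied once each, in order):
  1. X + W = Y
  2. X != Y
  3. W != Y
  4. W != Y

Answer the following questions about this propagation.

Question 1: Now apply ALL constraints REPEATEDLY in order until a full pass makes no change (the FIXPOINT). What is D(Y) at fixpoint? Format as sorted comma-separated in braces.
pass 0 (initial): D(Y)={3,5,7,8,10}
pass 1: W {5,6,7}->{6}; X {4,6,7,8,10}->{4}; Y {3,5,7,8,10}->{10}
pass 2: no change
Fixpoint after 2 passes: D(Y) = {10}

Answer: {10}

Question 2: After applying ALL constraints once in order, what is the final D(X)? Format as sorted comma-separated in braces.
Answer: {4}

Derivation:
Constraint 1 (X + W = Y) on D(X)={4,6,7,8,10} D(W)={5,6,7} D(Y)={3,5,7,8,10}: X {4,6,7,8,10}->{4}; W {5,6,7}->{6}; Y {3,5,7,8,10}->{10}
Constraint 2 (X != Y) on D(X)={4} D(Y)={10}: no change
Constraint 3 (W != Y) on D(W)={6} D(Y)={10}: no change
Constraint 4 (W != Y) on D(W)={6} D(Y)={10}: no change
So after all 4 constraints: D(X) = {4}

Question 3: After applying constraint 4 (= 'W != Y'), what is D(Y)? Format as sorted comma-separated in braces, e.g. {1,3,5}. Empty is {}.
Constraint 1 (X + W = Y) on D(X)={4,6,7,8,10} D(W)={5,6,7} D(Y)={3,5,7,8,10}: X {4,6,7,8,10}->{4}; W {5,6,7}->{6}; Y {3,5,7,8,10}->{10}
Constraint 2 (X != Y) on D(X)={4} D(Y)={10}: no change
Constraint 3 (W != Y) on D(W)={6} D(Y)={10}: no change
Constraint 4 (W != Y) on D(W)={6} D(Y)={10}: no change
So after constraint 4: D(Y) = {10}

Answer: {10}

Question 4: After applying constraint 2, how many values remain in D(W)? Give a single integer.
Constraint 1 (X + W = Y) on D(X)={4,6,7,8,10} D(W)={5,6,7} D(Y)={3,5,7,8,10}: X {4,6,7,8,10}->{4}; W {5,6,7}->{6}; Y {3,5,7,8,10}->{10}
Constraint 2 (X != Y) on D(X)={4} D(Y)={10}: no change
So after constraint 2: D(W)={6}, size = 1

Answer: 1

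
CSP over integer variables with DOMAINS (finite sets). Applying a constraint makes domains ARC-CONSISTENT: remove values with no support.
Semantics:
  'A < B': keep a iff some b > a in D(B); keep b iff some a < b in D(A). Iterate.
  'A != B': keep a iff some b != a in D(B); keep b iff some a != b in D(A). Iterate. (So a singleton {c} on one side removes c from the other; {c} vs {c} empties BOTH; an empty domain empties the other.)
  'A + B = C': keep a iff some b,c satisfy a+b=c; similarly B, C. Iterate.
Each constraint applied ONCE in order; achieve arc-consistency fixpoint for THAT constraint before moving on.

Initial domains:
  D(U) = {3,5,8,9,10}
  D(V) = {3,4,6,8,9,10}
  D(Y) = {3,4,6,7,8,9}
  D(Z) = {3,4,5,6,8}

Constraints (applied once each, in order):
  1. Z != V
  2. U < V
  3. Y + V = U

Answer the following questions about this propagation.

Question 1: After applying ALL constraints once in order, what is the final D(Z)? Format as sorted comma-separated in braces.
Constraint 1 (Z != V) on D(Z)={3,4,5,6,8} D(V)={3,4,6,8,9,10}: no change
Constraint 2 (U < V) on D(U)={3,5,8,9,10} D(V)={3,4,6,8,9,10}: U {3,5,8,9,10}->{3,5,8,9}; V {3,4,6,8,9,10}->{4,6,8,9,10}
Constraint 3 (Y + V = U) on D(Y)={3,4,6,7,8,9} D(V)={4,6,8,9,10} D(U)={3,5,8,9}: Y {3,4,6,7,8,9}->{3,4}; V {4,6,8,9,10}->{4,6}; U {3,5,8,9}->{8,9}
So after all 3 constraints: D(Z) = {3,4,5,6,8}

Answer: {3,4,5,6,8}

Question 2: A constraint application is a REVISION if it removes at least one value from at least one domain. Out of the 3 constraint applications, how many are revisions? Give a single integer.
Answer: 2

Derivation:
Constraint 1 (Z != V) on D(Z)={3,4,5,6,8} D(V)={3,4,6,8,9,10}: no change => not a revision
Constraint 2 (U < V) on D(U)={3,5,8,9,10} D(V)={3,4,6,8,9,10}: U {3,5,8,9,10}->{3,5,8,9}; V {3,4,6,8,9,10}->{4,6,8,9,10} => REVISION
Constraint 3 (Y + V = U) on D(Y)={3,4,6,7,8,9} D(V)={4,6,8,9,10} D(U)={3,5,8,9}: Y {3,4,6,7,8,9}->{3,4}; V {4,6,8,9,10}->{4,6}; U {3,5,8,9}->{8,9} => REVISION
Total revisions = 2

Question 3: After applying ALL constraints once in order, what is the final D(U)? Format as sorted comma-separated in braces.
Constraint 1 (Z != V) on D(Z)={3,4,5,6,8} D(V)={3,4,6,8,9,10}: no change
Constraint 2 (U < V) on D(U)={3,5,8,9,10} D(V)={3,4,6,8,9,10}: U {3,5,8,9,10}->{3,5,8,9}; V {3,4,6,8,9,10}->{4,6,8,9,10}
Constraint 3 (Y + V = U) on D(Y)={3,4,6,7,8,9} D(V)={4,6,8,9,10} D(U)={3,5,8,9}: Y {3,4,6,7,8,9}->{3,4}; V {4,6,8,9,10}->{4,6}; U {3,5,8,9}->{8,9}
So after all 3 constraints: D(U) = {8,9}

Answer: {8,9}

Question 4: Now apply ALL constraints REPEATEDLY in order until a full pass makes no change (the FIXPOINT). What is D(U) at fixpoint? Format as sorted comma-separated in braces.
pass 0 (initial): D(U)={3,5,8,9,10}
pass 1: U {3,5,8,9,10}->{8,9}; V {3,4,6,8,9,10}->{4,6}; Y {3,4,6,7,8,9}->{3,4}
pass 2: U {8,9}->{}; V {4,6}->{}; Y {3,4}->{}
pass 3: Z {3,4,5,6,8}->{}
pass 4: no change
Fixpoint after 4 passes: D(U) = {}

Answer: {}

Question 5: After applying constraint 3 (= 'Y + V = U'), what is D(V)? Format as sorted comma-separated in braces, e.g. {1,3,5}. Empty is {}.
Constraint 1 (Z != V) on D(Z)={3,4,5,6,8} D(V)={3,4,6,8,9,10}: no change
Constraint 2 (U < V) on D(U)={3,5,8,9,10} D(V)={3,4,6,8,9,10}: U {3,5,8,9,10}->{3,5,8,9}; V {3,4,6,8,9,10}->{4,6,8,9,10}
Constraint 3 (Y + V = U) on D(Y)={3,4,6,7,8,9} D(V)={4,6,8,9,10} D(U)={3,5,8,9}: Y {3,4,6,7,8,9}->{3,4}; V {4,6,8,9,10}->{4,6}; U {3,5,8,9}->{8,9}
So after constraint 3: D(V) = {4,6}

Answer: {4,6}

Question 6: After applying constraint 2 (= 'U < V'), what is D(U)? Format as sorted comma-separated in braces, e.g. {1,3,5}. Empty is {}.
Constraint 1 (Z != V) on D(Z)={3,4,5,6,8} D(V)={3,4,6,8,9,10}: no change
Constraint 2 (U < V) on D(U)={3,5,8,9,10} D(V)={3,4,6,8,9,10}: U {3,5,8,9,10}->{3,5,8,9}; V {3,4,6,8,9,10}->{4,6,8,9,10}
So after constraint 2: D(U) = {3,5,8,9}

Answer: {3,5,8,9}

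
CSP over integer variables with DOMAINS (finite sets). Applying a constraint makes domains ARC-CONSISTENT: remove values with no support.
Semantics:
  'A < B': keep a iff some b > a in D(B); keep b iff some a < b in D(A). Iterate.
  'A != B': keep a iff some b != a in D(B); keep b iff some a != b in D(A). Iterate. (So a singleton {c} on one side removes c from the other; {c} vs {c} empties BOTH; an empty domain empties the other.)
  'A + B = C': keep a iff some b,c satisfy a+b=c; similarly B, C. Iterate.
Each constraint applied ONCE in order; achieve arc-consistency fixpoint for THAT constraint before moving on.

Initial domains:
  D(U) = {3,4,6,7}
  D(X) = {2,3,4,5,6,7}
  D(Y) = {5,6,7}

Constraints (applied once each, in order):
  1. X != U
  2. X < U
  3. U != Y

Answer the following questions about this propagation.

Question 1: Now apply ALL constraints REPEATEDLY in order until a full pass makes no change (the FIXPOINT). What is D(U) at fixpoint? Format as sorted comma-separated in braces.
Answer: {3,4,6,7}

Derivation:
pass 0 (initial): D(U)={3,4,6,7}
pass 1: X {2,3,4,5,6,7}->{2,3,4,5,6}
pass 2: no change
Fixpoint after 2 passes: D(U) = {3,4,6,7}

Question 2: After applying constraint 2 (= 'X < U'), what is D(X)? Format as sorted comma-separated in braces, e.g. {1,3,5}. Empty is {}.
Answer: {2,3,4,5,6}

Derivation:
Constraint 1 (X != U) on D(X)={2,3,4,5,6,7} D(U)={3,4,6,7}: no change
Constraint 2 (X < U) on D(X)={2,3,4,5,6,7} D(U)={3,4,6,7}: X {2,3,4,5,6,7}->{2,3,4,5,6}
So after constraint 2: D(X) = {2,3,4,5,6}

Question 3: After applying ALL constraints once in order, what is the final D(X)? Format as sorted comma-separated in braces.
Constraint 1 (X != U) on D(X)={2,3,4,5,6,7} D(U)={3,4,6,7}: no change
Constraint 2 (X < U) on D(X)={2,3,4,5,6,7} D(U)={3,4,6,7}: X {2,3,4,5,6,7}->{2,3,4,5,6}
Constraint 3 (U != Y) on D(U)={3,4,6,7} D(Y)={5,6,7}: no change
So after all 3 constraints: D(X) = {2,3,4,5,6}

Answer: {2,3,4,5,6}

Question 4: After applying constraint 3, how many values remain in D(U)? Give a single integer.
Constraint 1 (X != U) on D(X)={2,3,4,5,6,7} D(U)={3,4,6,7}: no change
Constraint 2 (X < U) on D(X)={2,3,4,5,6,7} D(U)={3,4,6,7}: X {2,3,4,5,6,7}->{2,3,4,5,6}
Constraint 3 (U != Y) on D(U)={3,4,6,7} D(Y)={5,6,7}: no change
So after constraint 3: D(U)={3,4,6,7}, size = 4

Answer: 4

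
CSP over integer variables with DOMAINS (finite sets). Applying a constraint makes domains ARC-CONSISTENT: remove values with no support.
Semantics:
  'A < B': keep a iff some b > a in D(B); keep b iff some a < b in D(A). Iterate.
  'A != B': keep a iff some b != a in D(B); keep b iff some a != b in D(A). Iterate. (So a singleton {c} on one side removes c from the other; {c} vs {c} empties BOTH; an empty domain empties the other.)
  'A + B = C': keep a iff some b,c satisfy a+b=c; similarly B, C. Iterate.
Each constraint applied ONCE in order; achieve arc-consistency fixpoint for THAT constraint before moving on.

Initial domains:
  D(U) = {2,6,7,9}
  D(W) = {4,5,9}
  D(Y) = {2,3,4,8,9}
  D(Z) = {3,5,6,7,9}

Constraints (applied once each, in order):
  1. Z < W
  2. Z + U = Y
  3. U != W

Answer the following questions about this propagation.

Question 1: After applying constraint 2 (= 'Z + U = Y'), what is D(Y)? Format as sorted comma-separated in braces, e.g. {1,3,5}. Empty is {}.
Answer: {8,9}

Derivation:
Constraint 1 (Z < W) on D(Z)={3,5,6,7,9} D(W)={4,5,9}: Z {3,5,6,7,9}->{3,5,6,7}
Constraint 2 (Z + U = Y) on D(Z)={3,5,6,7} D(U)={2,6,7,9} D(Y)={2,3,4,8,9}: Z {3,5,6,7}->{3,6,7}; U {2,6,7,9}->{2,6}; Y {2,3,4,8,9}->{8,9}
So after constraint 2: D(Y) = {8,9}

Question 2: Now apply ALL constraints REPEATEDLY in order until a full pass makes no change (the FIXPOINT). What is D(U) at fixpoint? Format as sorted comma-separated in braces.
Answer: {2,6}

Derivation:
pass 0 (initial): D(U)={2,6,7,9}
pass 1: U {2,6,7,9}->{2,6}; Y {2,3,4,8,9}->{8,9}; Z {3,5,6,7,9}->{3,6,7}
pass 2: no change
Fixpoint after 2 passes: D(U) = {2,6}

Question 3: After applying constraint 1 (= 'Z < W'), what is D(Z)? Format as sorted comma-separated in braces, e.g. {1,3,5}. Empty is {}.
Answer: {3,5,6,7}

Derivation:
Constraint 1 (Z < W) on D(Z)={3,5,6,7,9} D(W)={4,5,9}: Z {3,5,6,7,9}->{3,5,6,7}
So after constraint 1: D(Z) = {3,5,6,7}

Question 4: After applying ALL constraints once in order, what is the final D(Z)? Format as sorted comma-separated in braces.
Constraint 1 (Z < W) on D(Z)={3,5,6,7,9} D(W)={4,5,9}: Z {3,5,6,7,9}->{3,5,6,7}
Constraint 2 (Z + U = Y) on D(Z)={3,5,6,7} D(U)={2,6,7,9} D(Y)={2,3,4,8,9}: Z {3,5,6,7}->{3,6,7}; U {2,6,7,9}->{2,6}; Y {2,3,4,8,9}->{8,9}
Constraint 3 (U != W) on D(U)={2,6} D(W)={4,5,9}: no change
So after all 3 constraints: D(Z) = {3,6,7}

Answer: {3,6,7}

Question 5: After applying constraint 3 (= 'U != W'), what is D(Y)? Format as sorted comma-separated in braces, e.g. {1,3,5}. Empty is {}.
Answer: {8,9}

Derivation:
Constraint 1 (Z < W) on D(Z)={3,5,6,7,9} D(W)={4,5,9}: Z {3,5,6,7,9}->{3,5,6,7}
Constraint 2 (Z + U = Y) on D(Z)={3,5,6,7} D(U)={2,6,7,9} D(Y)={2,3,4,8,9}: Z {3,5,6,7}->{3,6,7}; U {2,6,7,9}->{2,6}; Y {2,3,4,8,9}->{8,9}
Constraint 3 (U != W) on D(U)={2,6} D(W)={4,5,9}: no change
So after constraint 3: D(Y) = {8,9}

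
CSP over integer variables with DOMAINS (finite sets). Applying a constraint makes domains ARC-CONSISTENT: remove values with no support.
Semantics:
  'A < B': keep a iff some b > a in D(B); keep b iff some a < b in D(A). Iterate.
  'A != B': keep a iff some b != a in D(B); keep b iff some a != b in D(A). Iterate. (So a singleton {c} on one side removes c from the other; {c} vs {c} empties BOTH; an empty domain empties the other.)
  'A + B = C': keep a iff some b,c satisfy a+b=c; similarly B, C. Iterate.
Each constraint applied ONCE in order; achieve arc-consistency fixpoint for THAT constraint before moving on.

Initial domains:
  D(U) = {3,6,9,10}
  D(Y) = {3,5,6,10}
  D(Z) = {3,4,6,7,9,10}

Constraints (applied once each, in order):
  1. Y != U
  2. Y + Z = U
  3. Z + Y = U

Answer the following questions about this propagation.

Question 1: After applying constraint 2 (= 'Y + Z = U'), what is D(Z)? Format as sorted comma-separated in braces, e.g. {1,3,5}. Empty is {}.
Answer: {3,4,6,7}

Derivation:
Constraint 1 (Y != U) on D(Y)={3,5,6,10} D(U)={3,6,9,10}: no change
Constraint 2 (Y + Z = U) on D(Y)={3,5,6,10} D(Z)={3,4,6,7,9,10} D(U)={3,6,9,10}: Y {3,5,6,10}->{3,5,6}; Z {3,4,6,7,9,10}->{3,4,6,7}; U {3,6,9,10}->{6,9,10}
So after constraint 2: D(Z) = {3,4,6,7}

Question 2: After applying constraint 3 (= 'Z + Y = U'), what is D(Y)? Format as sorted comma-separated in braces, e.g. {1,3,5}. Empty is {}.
Answer: {3,5,6}

Derivation:
Constraint 1 (Y != U) on D(Y)={3,5,6,10} D(U)={3,6,9,10}: no change
Constraint 2 (Y + Z = U) on D(Y)={3,5,6,10} D(Z)={3,4,6,7,9,10} D(U)={3,6,9,10}: Y {3,5,6,10}->{3,5,6}; Z {3,4,6,7,9,10}->{3,4,6,7}; U {3,6,9,10}->{6,9,10}
Constraint 3 (Z + Y = U) on D(Z)={3,4,6,7} D(Y)={3,5,6} D(U)={6,9,10}: no change
So after constraint 3: D(Y) = {3,5,6}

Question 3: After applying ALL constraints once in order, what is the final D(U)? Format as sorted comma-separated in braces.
Answer: {6,9,10}

Derivation:
Constraint 1 (Y != U) on D(Y)={3,5,6,10} D(U)={3,6,9,10}: no change
Constraint 2 (Y + Z = U) on D(Y)={3,5,6,10} D(Z)={3,4,6,7,9,10} D(U)={3,6,9,10}: Y {3,5,6,10}->{3,5,6}; Z {3,4,6,7,9,10}->{3,4,6,7}; U {3,6,9,10}->{6,9,10}
Constraint 3 (Z + Y = U) on D(Z)={3,4,6,7} D(Y)={3,5,6} D(U)={6,9,10}: no change
So after all 3 constraints: D(U) = {6,9,10}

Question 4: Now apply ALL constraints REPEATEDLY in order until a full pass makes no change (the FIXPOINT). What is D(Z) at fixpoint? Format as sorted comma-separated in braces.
pass 0 (initial): D(Z)={3,4,6,7,9,10}
pass 1: U {3,6,9,10}->{6,9,10}; Y {3,5,6,10}->{3,5,6}; Z {3,4,6,7,9,10}->{3,4,6,7}
pass 2: no change
Fixpoint after 2 passes: D(Z) = {3,4,6,7}

Answer: {3,4,6,7}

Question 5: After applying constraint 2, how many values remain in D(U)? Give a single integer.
Constraint 1 (Y != U) on D(Y)={3,5,6,10} D(U)={3,6,9,10}: no change
Constraint 2 (Y + Z = U) on D(Y)={3,5,6,10} D(Z)={3,4,6,7,9,10} D(U)={3,6,9,10}: Y {3,5,6,10}->{3,5,6}; Z {3,4,6,7,9,10}->{3,4,6,7}; U {3,6,9,10}->{6,9,10}
So after constraint 2: D(U)={6,9,10}, size = 3

Answer: 3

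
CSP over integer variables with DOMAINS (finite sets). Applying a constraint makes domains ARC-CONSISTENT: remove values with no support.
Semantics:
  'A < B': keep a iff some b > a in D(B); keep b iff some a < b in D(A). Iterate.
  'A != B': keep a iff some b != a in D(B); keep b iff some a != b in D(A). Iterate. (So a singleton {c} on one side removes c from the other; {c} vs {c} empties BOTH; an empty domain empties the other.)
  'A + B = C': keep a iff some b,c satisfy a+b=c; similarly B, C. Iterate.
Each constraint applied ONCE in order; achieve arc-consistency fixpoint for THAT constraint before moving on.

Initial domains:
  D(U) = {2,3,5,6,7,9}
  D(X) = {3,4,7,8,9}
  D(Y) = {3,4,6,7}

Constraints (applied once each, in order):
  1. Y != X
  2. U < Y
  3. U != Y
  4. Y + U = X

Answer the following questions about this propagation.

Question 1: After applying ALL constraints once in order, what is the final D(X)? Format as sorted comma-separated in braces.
Answer: {7,8,9}

Derivation:
Constraint 1 (Y != X) on D(Y)={3,4,6,7} D(X)={3,4,7,8,9}: no change
Constraint 2 (U < Y) on D(U)={2,3,5,6,7,9} D(Y)={3,4,6,7}: U {2,3,5,6,7,9}->{2,3,5,6}
Constraint 3 (U != Y) on D(U)={2,3,5,6} D(Y)={3,4,6,7}: no change
Constraint 4 (Y + U = X) on D(Y)={3,4,6,7} D(U)={2,3,5,6} D(X)={3,4,7,8,9}: X {3,4,7,8,9}->{7,8,9}
So after all 4 constraints: D(X) = {7,8,9}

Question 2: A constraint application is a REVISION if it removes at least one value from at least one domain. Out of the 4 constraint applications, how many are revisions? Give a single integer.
Answer: 2

Derivation:
Constraint 1 (Y != X) on D(Y)={3,4,6,7} D(X)={3,4,7,8,9}: no change => not a revision
Constraint 2 (U < Y) on D(U)={2,3,5,6,7,9} D(Y)={3,4,6,7}: U {2,3,5,6,7,9}->{2,3,5,6} => REVISION
Constraint 3 (U != Y) on D(U)={2,3,5,6} D(Y)={3,4,6,7}: no change => not a revision
Constraint 4 (Y + U = X) on D(Y)={3,4,6,7} D(U)={2,3,5,6} D(X)={3,4,7,8,9}: X {3,4,7,8,9}->{7,8,9} => REVISION
Total revisions = 2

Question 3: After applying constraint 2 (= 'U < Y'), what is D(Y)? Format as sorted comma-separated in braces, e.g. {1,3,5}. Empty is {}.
Answer: {3,4,6,7}

Derivation:
Constraint 1 (Y != X) on D(Y)={3,4,6,7} D(X)={3,4,7,8,9}: no change
Constraint 2 (U < Y) on D(U)={2,3,5,6,7,9} D(Y)={3,4,6,7}: U {2,3,5,6,7,9}->{2,3,5,6}
So after constraint 2: D(Y) = {3,4,6,7}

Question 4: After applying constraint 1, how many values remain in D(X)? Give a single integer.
Constraint 1 (Y != X) on D(Y)={3,4,6,7} D(X)={3,4,7,8,9}: no change
So after constraint 1: D(X)={3,4,7,8,9}, size = 5

Answer: 5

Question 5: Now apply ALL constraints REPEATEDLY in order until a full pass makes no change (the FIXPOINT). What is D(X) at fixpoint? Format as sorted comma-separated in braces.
pass 0 (initial): D(X)={3,4,7,8,9}
pass 1: U {2,3,5,6,7,9}->{2,3,5,6}; X {3,4,7,8,9}->{7,8,9}
pass 2: no change
Fixpoint after 2 passes: D(X) = {7,8,9}

Answer: {7,8,9}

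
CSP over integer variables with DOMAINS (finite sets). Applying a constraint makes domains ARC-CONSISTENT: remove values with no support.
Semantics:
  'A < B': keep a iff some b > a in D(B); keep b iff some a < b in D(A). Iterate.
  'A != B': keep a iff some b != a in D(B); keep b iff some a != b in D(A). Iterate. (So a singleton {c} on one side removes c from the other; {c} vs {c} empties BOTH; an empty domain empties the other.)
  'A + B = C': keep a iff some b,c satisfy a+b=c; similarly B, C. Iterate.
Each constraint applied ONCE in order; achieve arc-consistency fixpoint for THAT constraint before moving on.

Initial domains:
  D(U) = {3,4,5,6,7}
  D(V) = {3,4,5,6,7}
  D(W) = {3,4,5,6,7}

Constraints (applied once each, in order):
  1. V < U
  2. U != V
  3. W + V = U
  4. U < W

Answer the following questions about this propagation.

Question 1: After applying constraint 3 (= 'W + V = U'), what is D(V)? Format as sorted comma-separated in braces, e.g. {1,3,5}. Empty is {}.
Constraint 1 (V < U) on D(V)={3,4,5,6,7} D(U)={3,4,5,6,7}: V {3,4,5,6,7}->{3,4,5,6}; U {3,4,5,6,7}->{4,5,6,7}
Constraint 2 (U != V) on D(U)={4,5,6,7} D(V)={3,4,5,6}: no change
Constraint 3 (W + V = U) on D(W)={3,4,5,6,7} D(V)={3,4,5,6} D(U)={4,5,6,7}: W {3,4,5,6,7}->{3,4}; V {3,4,5,6}->{3,4}; U {4,5,6,7}->{6,7}
So after constraint 3: D(V) = {3,4}

Answer: {3,4}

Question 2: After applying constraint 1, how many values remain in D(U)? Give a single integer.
Constraint 1 (V < U) on D(V)={3,4,5,6,7} D(U)={3,4,5,6,7}: V {3,4,5,6,7}->{3,4,5,6}; U {3,4,5,6,7}->{4,5,6,7}
So after constraint 1: D(U)={4,5,6,7}, size = 4

Answer: 4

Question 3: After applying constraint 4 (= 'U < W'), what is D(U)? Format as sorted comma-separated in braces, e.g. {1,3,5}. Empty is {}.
Constraint 1 (V < U) on D(V)={3,4,5,6,7} D(U)={3,4,5,6,7}: V {3,4,5,6,7}->{3,4,5,6}; U {3,4,5,6,7}->{4,5,6,7}
Constraint 2 (U != V) on D(U)={4,5,6,7} D(V)={3,4,5,6}: no change
Constraint 3 (W + V = U) on D(W)={3,4,5,6,7} D(V)={3,4,5,6} D(U)={4,5,6,7}: W {3,4,5,6,7}->{3,4}; V {3,4,5,6}->{3,4}; U {4,5,6,7}->{6,7}
Constraint 4 (U < W) on D(U)={6,7} D(W)={3,4}: U {6,7}->{}; W {3,4}->{}
So after constraint 4: D(U) = {}

Answer: {}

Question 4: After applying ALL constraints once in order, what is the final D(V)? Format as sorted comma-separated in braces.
Answer: {3,4}

Derivation:
Constraint 1 (V < U) on D(V)={3,4,5,6,7} D(U)={3,4,5,6,7}: V {3,4,5,6,7}->{3,4,5,6}; U {3,4,5,6,7}->{4,5,6,7}
Constraint 2 (U != V) on D(U)={4,5,6,7} D(V)={3,4,5,6}: no change
Constraint 3 (W + V = U) on D(W)={3,4,5,6,7} D(V)={3,4,5,6} D(U)={4,5,6,7}: W {3,4,5,6,7}->{3,4}; V {3,4,5,6}->{3,4}; U {4,5,6,7}->{6,7}
Constraint 4 (U < W) on D(U)={6,7} D(W)={3,4}: U {6,7}->{}; W {3,4}->{}
So after all 4 constraints: D(V) = {3,4}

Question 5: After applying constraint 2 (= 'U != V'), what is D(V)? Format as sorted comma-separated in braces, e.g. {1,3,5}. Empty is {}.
Constraint 1 (V < U) on D(V)={3,4,5,6,7} D(U)={3,4,5,6,7}: V {3,4,5,6,7}->{3,4,5,6}; U {3,4,5,6,7}->{4,5,6,7}
Constraint 2 (U != V) on D(U)={4,5,6,7} D(V)={3,4,5,6}: no change
So after constraint 2: D(V) = {3,4,5,6}

Answer: {3,4,5,6}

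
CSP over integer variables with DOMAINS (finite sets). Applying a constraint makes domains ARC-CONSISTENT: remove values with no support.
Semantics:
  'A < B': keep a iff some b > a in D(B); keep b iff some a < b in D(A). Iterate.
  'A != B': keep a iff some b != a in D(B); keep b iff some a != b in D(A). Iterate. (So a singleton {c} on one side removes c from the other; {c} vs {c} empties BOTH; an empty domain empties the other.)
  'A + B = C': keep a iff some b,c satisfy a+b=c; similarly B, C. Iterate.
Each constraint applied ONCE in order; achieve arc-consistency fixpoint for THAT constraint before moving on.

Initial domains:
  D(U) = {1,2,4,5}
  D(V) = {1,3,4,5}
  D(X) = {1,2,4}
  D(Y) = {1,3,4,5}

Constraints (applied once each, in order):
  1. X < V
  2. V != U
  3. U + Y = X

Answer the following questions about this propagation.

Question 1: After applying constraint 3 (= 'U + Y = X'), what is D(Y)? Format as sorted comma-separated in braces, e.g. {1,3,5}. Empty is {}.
Constraint 1 (X < V) on D(X)={1,2,4} D(V)={1,3,4,5}: V {1,3,4,5}->{3,4,5}
Constraint 2 (V != U) on D(V)={3,4,5} D(U)={1,2,4,5}: no change
Constraint 3 (U + Y = X) on D(U)={1,2,4,5} D(Y)={1,3,4,5} D(X)={1,2,4}: U {1,2,4,5}->{1}; Y {1,3,4,5}->{1,3}; X {1,2,4}->{2,4}
So after constraint 3: D(Y) = {1,3}

Answer: {1,3}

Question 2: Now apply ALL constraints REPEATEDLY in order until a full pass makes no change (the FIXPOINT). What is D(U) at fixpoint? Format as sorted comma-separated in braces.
Answer: {1}

Derivation:
pass 0 (initial): D(U)={1,2,4,5}
pass 1: U {1,2,4,5}->{1}; V {1,3,4,5}->{3,4,5}; X {1,2,4}->{2,4}; Y {1,3,4,5}->{1,3}
pass 2: no change
Fixpoint after 2 passes: D(U) = {1}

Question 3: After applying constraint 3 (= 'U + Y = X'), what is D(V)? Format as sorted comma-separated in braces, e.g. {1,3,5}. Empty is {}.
Answer: {3,4,5}

Derivation:
Constraint 1 (X < V) on D(X)={1,2,4} D(V)={1,3,4,5}: V {1,3,4,5}->{3,4,5}
Constraint 2 (V != U) on D(V)={3,4,5} D(U)={1,2,4,5}: no change
Constraint 3 (U + Y = X) on D(U)={1,2,4,5} D(Y)={1,3,4,5} D(X)={1,2,4}: U {1,2,4,5}->{1}; Y {1,3,4,5}->{1,3}; X {1,2,4}->{2,4}
So after constraint 3: D(V) = {3,4,5}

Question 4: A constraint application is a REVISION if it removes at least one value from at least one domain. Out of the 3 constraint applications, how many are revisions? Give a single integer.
Constraint 1 (X < V) on D(X)={1,2,4} D(V)={1,3,4,5}: V {1,3,4,5}->{3,4,5} => REVISION
Constraint 2 (V != U) on D(V)={3,4,5} D(U)={1,2,4,5}: no change => not a revision
Constraint 3 (U + Y = X) on D(U)={1,2,4,5} D(Y)={1,3,4,5} D(X)={1,2,4}: U {1,2,4,5}->{1}; Y {1,3,4,5}->{1,3}; X {1,2,4}->{2,4} => REVISION
Total revisions = 2

Answer: 2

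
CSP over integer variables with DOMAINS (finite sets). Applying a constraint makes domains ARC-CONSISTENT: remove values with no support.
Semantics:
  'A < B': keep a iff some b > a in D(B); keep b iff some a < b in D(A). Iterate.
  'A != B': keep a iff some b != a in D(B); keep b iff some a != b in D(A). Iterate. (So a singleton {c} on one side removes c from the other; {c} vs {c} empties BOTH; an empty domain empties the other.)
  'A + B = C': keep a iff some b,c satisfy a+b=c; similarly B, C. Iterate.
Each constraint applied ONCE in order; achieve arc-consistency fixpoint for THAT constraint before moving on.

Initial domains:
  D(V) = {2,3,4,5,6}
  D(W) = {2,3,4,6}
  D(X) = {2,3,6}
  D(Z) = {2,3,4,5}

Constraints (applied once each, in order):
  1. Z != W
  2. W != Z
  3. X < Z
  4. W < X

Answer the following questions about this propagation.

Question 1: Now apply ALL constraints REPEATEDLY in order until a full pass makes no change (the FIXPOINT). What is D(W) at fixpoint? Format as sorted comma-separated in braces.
Answer: {2}

Derivation:
pass 0 (initial): D(W)={2,3,4,6}
pass 1: W {2,3,4,6}->{2}; X {2,3,6}->{3}; Z {2,3,4,5}->{3,4,5}
pass 2: Z {3,4,5}->{4,5}
pass 3: no change
Fixpoint after 3 passes: D(W) = {2}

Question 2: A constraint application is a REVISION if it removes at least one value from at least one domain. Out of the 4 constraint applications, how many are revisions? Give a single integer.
Constraint 1 (Z != W) on D(Z)={2,3,4,5} D(W)={2,3,4,6}: no change => not a revision
Constraint 2 (W != Z) on D(W)={2,3,4,6} D(Z)={2,3,4,5}: no change => not a revision
Constraint 3 (X < Z) on D(X)={2,3,6} D(Z)={2,3,4,5}: X {2,3,6}->{2,3}; Z {2,3,4,5}->{3,4,5} => REVISION
Constraint 4 (W < X) on D(W)={2,3,4,6} D(X)={2,3}: W {2,3,4,6}->{2}; X {2,3}->{3} => REVISION
Total revisions = 2

Answer: 2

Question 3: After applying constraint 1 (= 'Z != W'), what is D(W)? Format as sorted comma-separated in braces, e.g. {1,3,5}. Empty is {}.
Answer: {2,3,4,6}

Derivation:
Constraint 1 (Z != W) on D(Z)={2,3,4,5} D(W)={2,3,4,6}: no change
So after constraint 1: D(W) = {2,3,4,6}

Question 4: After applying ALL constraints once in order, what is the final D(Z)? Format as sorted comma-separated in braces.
Answer: {3,4,5}

Derivation:
Constraint 1 (Z != W) on D(Z)={2,3,4,5} D(W)={2,3,4,6}: no change
Constraint 2 (W != Z) on D(W)={2,3,4,6} D(Z)={2,3,4,5}: no change
Constraint 3 (X < Z) on D(X)={2,3,6} D(Z)={2,3,4,5}: X {2,3,6}->{2,3}; Z {2,3,4,5}->{3,4,5}
Constraint 4 (W < X) on D(W)={2,3,4,6} D(X)={2,3}: W {2,3,4,6}->{2}; X {2,3}->{3}
So after all 4 constraints: D(Z) = {3,4,5}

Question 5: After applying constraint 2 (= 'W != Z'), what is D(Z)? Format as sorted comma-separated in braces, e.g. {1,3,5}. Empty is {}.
Answer: {2,3,4,5}

Derivation:
Constraint 1 (Z != W) on D(Z)={2,3,4,5} D(W)={2,3,4,6}: no change
Constraint 2 (W != Z) on D(W)={2,3,4,6} D(Z)={2,3,4,5}: no change
So after constraint 2: D(Z) = {2,3,4,5}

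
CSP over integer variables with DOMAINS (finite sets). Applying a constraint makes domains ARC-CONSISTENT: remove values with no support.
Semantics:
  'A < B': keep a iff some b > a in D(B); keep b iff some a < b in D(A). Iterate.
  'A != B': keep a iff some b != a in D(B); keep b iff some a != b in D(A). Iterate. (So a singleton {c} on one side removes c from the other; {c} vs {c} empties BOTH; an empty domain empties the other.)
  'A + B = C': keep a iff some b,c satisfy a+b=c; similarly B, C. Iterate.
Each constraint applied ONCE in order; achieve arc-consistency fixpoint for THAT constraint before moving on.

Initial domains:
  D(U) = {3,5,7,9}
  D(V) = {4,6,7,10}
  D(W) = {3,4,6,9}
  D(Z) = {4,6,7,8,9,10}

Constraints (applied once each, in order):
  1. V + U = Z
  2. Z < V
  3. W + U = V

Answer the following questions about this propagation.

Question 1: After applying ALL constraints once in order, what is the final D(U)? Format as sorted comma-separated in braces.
Answer: {}

Derivation:
Constraint 1 (V + U = Z) on D(V)={4,6,7,10} D(U)={3,5,7,9} D(Z)={4,6,7,8,9,10}: V {4,6,7,10}->{4,6,7}; U {3,5,7,9}->{3,5}; Z {4,6,7,8,9,10}->{7,9,10}
Constraint 2 (Z < V) on D(Z)={7,9,10} D(V)={4,6,7}: Z {7,9,10}->{}; V {4,6,7}->{}
Constraint 3 (W + U = V) on D(W)={3,4,6,9} D(U)={3,5} D(V)={}: W {3,4,6,9}->{}; U {3,5}->{}
So after all 3 constraints: D(U) = {}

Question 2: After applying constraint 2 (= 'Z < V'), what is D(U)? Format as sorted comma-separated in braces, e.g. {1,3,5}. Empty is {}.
Answer: {3,5}

Derivation:
Constraint 1 (V + U = Z) on D(V)={4,6,7,10} D(U)={3,5,7,9} D(Z)={4,6,7,8,9,10}: V {4,6,7,10}->{4,6,7}; U {3,5,7,9}->{3,5}; Z {4,6,7,8,9,10}->{7,9,10}
Constraint 2 (Z < V) on D(Z)={7,9,10} D(V)={4,6,7}: Z {7,9,10}->{}; V {4,6,7}->{}
So after constraint 2: D(U) = {3,5}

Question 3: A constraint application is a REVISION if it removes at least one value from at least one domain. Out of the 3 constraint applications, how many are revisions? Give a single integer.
Answer: 3

Derivation:
Constraint 1 (V + U = Z) on D(V)={4,6,7,10} D(U)={3,5,7,9} D(Z)={4,6,7,8,9,10}: V {4,6,7,10}->{4,6,7}; U {3,5,7,9}->{3,5}; Z {4,6,7,8,9,10}->{7,9,10} => REVISION
Constraint 2 (Z < V) on D(Z)={7,9,10} D(V)={4,6,7}: Z {7,9,10}->{}; V {4,6,7}->{} => REVISION
Constraint 3 (W + U = V) on D(W)={3,4,6,9} D(U)={3,5} D(V)={}: W {3,4,6,9}->{}; U {3,5}->{} => REVISION
Total revisions = 3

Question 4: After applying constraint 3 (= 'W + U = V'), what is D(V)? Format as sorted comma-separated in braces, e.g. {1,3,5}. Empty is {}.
Answer: {}

Derivation:
Constraint 1 (V + U = Z) on D(V)={4,6,7,10} D(U)={3,5,7,9} D(Z)={4,6,7,8,9,10}: V {4,6,7,10}->{4,6,7}; U {3,5,7,9}->{3,5}; Z {4,6,7,8,9,10}->{7,9,10}
Constraint 2 (Z < V) on D(Z)={7,9,10} D(V)={4,6,7}: Z {7,9,10}->{}; V {4,6,7}->{}
Constraint 3 (W + U = V) on D(W)={3,4,6,9} D(U)={3,5} D(V)={}: W {3,4,6,9}->{}; U {3,5}->{}
So after constraint 3: D(V) = {}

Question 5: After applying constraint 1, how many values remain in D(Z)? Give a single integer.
Answer: 3

Derivation:
Constraint 1 (V + U = Z) on D(V)={4,6,7,10} D(U)={3,5,7,9} D(Z)={4,6,7,8,9,10}: V {4,6,7,10}->{4,6,7}; U {3,5,7,9}->{3,5}; Z {4,6,7,8,9,10}->{7,9,10}
So after constraint 1: D(Z)={7,9,10}, size = 3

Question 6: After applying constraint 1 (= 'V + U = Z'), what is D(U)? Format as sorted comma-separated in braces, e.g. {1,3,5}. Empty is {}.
Answer: {3,5}

Derivation:
Constraint 1 (V + U = Z) on D(V)={4,6,7,10} D(U)={3,5,7,9} D(Z)={4,6,7,8,9,10}: V {4,6,7,10}->{4,6,7}; U {3,5,7,9}->{3,5}; Z {4,6,7,8,9,10}->{7,9,10}
So after constraint 1: D(U) = {3,5}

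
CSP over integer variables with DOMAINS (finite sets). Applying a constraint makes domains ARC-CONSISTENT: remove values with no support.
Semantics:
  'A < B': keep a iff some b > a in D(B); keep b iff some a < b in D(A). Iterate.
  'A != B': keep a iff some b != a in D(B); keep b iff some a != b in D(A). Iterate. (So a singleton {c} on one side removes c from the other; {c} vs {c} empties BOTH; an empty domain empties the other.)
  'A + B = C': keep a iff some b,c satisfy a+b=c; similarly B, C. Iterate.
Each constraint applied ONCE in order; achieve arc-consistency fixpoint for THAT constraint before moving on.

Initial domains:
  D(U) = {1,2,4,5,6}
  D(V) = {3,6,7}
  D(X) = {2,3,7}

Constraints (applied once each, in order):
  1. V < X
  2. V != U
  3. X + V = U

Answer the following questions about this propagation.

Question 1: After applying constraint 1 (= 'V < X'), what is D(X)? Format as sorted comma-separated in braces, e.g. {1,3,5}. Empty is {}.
Constraint 1 (V < X) on D(V)={3,6,7} D(X)={2,3,7}: V {3,6,7}->{3,6}; X {2,3,7}->{7}
So after constraint 1: D(X) = {7}

Answer: {7}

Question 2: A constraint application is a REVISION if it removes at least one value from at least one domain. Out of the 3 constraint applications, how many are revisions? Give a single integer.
Answer: 2

Derivation:
Constraint 1 (V < X) on D(V)={3,6,7} D(X)={2,3,7}: V {3,6,7}->{3,6}; X {2,3,7}->{7} => REVISION
Constraint 2 (V != U) on D(V)={3,6} D(U)={1,2,4,5,6}: no change => not a revision
Constraint 3 (X + V = U) on D(X)={7} D(V)={3,6} D(U)={1,2,4,5,6}: X {7}->{}; V {3,6}->{}; U {1,2,4,5,6}->{} => REVISION
Total revisions = 2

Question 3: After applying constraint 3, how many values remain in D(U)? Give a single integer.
Constraint 1 (V < X) on D(V)={3,6,7} D(X)={2,3,7}: V {3,6,7}->{3,6}; X {2,3,7}->{7}
Constraint 2 (V != U) on D(V)={3,6} D(U)={1,2,4,5,6}: no change
Constraint 3 (X + V = U) on D(X)={7} D(V)={3,6} D(U)={1,2,4,5,6}: X {7}->{}; V {3,6}->{}; U {1,2,4,5,6}->{}
So after constraint 3: D(U)={}, size = 0

Answer: 0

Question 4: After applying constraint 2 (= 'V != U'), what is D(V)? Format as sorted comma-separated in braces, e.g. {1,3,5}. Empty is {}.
Answer: {3,6}

Derivation:
Constraint 1 (V < X) on D(V)={3,6,7} D(X)={2,3,7}: V {3,6,7}->{3,6}; X {2,3,7}->{7}
Constraint 2 (V != U) on D(V)={3,6} D(U)={1,2,4,5,6}: no change
So after constraint 2: D(V) = {3,6}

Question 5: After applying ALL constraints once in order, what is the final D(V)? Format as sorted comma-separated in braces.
Answer: {}

Derivation:
Constraint 1 (V < X) on D(V)={3,6,7} D(X)={2,3,7}: V {3,6,7}->{3,6}; X {2,3,7}->{7}
Constraint 2 (V != U) on D(V)={3,6} D(U)={1,2,4,5,6}: no change
Constraint 3 (X + V = U) on D(X)={7} D(V)={3,6} D(U)={1,2,4,5,6}: X {7}->{}; V {3,6}->{}; U {1,2,4,5,6}->{}
So after all 3 constraints: D(V) = {}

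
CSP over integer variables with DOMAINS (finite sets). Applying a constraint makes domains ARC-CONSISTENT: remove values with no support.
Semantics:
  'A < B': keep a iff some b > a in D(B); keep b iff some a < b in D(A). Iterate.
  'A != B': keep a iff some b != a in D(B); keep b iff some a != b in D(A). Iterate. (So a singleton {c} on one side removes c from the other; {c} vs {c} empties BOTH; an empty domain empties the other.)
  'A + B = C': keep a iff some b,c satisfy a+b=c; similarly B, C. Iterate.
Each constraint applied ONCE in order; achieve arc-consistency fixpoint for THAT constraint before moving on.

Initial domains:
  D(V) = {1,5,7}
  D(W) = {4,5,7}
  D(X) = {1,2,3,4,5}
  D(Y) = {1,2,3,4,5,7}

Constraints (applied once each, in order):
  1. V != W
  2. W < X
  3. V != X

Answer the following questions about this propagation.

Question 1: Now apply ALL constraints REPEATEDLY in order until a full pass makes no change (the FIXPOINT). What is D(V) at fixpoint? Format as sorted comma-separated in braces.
pass 0 (initial): D(V)={1,5,7}
pass 1: V {1,5,7}->{1,7}; W {4,5,7}->{4}; X {1,2,3,4,5}->{5}
pass 2: no change
Fixpoint after 2 passes: D(V) = {1,7}

Answer: {1,7}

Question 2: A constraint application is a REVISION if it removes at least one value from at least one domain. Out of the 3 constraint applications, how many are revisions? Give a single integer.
Constraint 1 (V != W) on D(V)={1,5,7} D(W)={4,5,7}: no change => not a revision
Constraint 2 (W < X) on D(W)={4,5,7} D(X)={1,2,3,4,5}: W {4,5,7}->{4}; X {1,2,3,4,5}->{5} => REVISION
Constraint 3 (V != X) on D(V)={1,5,7} D(X)={5}: V {1,5,7}->{1,7} => REVISION
Total revisions = 2

Answer: 2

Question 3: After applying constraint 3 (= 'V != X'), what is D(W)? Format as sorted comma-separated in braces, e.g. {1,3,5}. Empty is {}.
Answer: {4}

Derivation:
Constraint 1 (V != W) on D(V)={1,5,7} D(W)={4,5,7}: no change
Constraint 2 (W < X) on D(W)={4,5,7} D(X)={1,2,3,4,5}: W {4,5,7}->{4}; X {1,2,3,4,5}->{5}
Constraint 3 (V != X) on D(V)={1,5,7} D(X)={5}: V {1,5,7}->{1,7}
So after constraint 3: D(W) = {4}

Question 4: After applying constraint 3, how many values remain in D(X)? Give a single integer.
Answer: 1

Derivation:
Constraint 1 (V != W) on D(V)={1,5,7} D(W)={4,5,7}: no change
Constraint 2 (W < X) on D(W)={4,5,7} D(X)={1,2,3,4,5}: W {4,5,7}->{4}; X {1,2,3,4,5}->{5}
Constraint 3 (V != X) on D(V)={1,5,7} D(X)={5}: V {1,5,7}->{1,7}
So after constraint 3: D(X)={5}, size = 1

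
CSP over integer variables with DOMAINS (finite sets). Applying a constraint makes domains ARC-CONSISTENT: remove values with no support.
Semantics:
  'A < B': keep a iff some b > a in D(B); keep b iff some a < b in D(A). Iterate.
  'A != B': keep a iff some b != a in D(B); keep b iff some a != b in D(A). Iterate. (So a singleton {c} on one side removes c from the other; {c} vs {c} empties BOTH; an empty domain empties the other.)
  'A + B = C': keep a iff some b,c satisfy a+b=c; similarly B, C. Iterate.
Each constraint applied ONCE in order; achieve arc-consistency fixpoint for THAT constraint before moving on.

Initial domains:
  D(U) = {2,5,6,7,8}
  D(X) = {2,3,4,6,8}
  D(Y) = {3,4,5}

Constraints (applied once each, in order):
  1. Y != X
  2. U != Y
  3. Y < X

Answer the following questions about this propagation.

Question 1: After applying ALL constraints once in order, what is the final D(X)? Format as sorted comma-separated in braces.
Answer: {4,6,8}

Derivation:
Constraint 1 (Y != X) on D(Y)={3,4,5} D(X)={2,3,4,6,8}: no change
Constraint 2 (U != Y) on D(U)={2,5,6,7,8} D(Y)={3,4,5}: no change
Constraint 3 (Y < X) on D(Y)={3,4,5} D(X)={2,3,4,6,8}: X {2,3,4,6,8}->{4,6,8}
So after all 3 constraints: D(X) = {4,6,8}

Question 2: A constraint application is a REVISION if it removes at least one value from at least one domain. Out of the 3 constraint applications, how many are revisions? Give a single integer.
Constraint 1 (Y != X) on D(Y)={3,4,5} D(X)={2,3,4,6,8}: no change => not a revision
Constraint 2 (U != Y) on D(U)={2,5,6,7,8} D(Y)={3,4,5}: no change => not a revision
Constraint 3 (Y < X) on D(Y)={3,4,5} D(X)={2,3,4,6,8}: X {2,3,4,6,8}->{4,6,8} => REVISION
Total revisions = 1

Answer: 1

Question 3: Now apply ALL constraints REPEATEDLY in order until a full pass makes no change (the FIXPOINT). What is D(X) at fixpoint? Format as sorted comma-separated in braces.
pass 0 (initial): D(X)={2,3,4,6,8}
pass 1: X {2,3,4,6,8}->{4,6,8}
pass 2: no change
Fixpoint after 2 passes: D(X) = {4,6,8}

Answer: {4,6,8}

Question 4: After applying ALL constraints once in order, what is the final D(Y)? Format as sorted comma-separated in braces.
Answer: {3,4,5}

Derivation:
Constraint 1 (Y != X) on D(Y)={3,4,5} D(X)={2,3,4,6,8}: no change
Constraint 2 (U != Y) on D(U)={2,5,6,7,8} D(Y)={3,4,5}: no change
Constraint 3 (Y < X) on D(Y)={3,4,5} D(X)={2,3,4,6,8}: X {2,3,4,6,8}->{4,6,8}
So after all 3 constraints: D(Y) = {3,4,5}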